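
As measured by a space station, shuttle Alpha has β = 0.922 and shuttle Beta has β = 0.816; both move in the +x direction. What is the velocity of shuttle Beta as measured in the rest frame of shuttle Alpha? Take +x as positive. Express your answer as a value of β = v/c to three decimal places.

β_A = 0.922, β_B = 0.816.
Transform to A's frame with the inverse velocity-addition law: u' = (u − v)/(1 − uv/c²), taking u = β_B and v = β_A.
u' = (0.816 − 0.922) / (1 − (0.922)(0.816)) = -0.1060/0.2476 = -0.4280.

β = -0.428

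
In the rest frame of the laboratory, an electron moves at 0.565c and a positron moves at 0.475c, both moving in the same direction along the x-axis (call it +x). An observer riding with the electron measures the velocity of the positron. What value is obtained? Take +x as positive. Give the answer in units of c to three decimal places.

β_A = 0.565, β_B = 0.475.
Transform to A's frame with the inverse velocity-addition law: u' = (u − v)/(1 − uv/c²), taking u = β_B and v = β_A.
u' = (0.475 − 0.565) / (1 − (0.565)(0.475)) = -0.0900/0.7316 = -0.1230.

-0.123c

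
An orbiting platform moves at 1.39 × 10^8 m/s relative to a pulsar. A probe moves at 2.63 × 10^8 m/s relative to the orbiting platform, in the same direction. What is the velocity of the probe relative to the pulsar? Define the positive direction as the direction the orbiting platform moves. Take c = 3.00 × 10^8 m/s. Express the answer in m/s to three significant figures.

2.86 × 10^8 m/s

In units of c (dividing by 3.00 × 10^8 m/s): v = 0.463, u' = 0.877.
u = (u' + v)/(1 + u'v/c²):
u = (0.877 + 0.463) / (1 + 0.877·0.463) = 1.3400/1.4062 = 0.9529
Converting back: u = 0.9529 × 3.00 × 10^8 m/s.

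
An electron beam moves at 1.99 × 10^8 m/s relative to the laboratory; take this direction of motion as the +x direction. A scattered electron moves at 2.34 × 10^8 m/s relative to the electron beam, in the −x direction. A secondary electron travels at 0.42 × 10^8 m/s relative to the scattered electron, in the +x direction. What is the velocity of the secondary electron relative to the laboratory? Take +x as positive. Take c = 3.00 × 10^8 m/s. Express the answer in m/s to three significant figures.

Apply u = (u' + v)/(1 + u'v/c²) successively, working outward toward the laboratory.
(Dividing each given speed by c = 3.00 × 10^8 m/s to work in units of c.)
Start: velocity of the electron beam relative to the laboratory = 0.6633c.
Compose with the scattered electron (u' = -0.780 in the electron beam frame): u_1 = (-0.780 + 0.663) / (1 + (-0.780)·0.663) = -0.1167/0.4826 = -0.2417.
Compose with the secondary electron (u' = 0.140 in the scattered electron frame): u_2 = (0.140 + (-0.242)) / (1 + 0.140·(-0.242)) = -0.1017/0.9662 = -0.1053.
So u = -0.1053 × 3.00 × 10^8 m/s.

-3.16 × 10^7 m/s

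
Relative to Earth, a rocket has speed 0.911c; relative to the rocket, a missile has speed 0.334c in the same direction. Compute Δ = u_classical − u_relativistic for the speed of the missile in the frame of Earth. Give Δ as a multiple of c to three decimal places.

Δ = 0.290c

Galilean: u_cl = 0.334 + 0.911 = 1.2450.
Relativistic: u_rel = (0.334 + 0.911) / (1 + 0.334·0.911) = 1.2450/1.3043 = 0.9546.
Δ = 1.2450 − 0.9546 = 0.2904.
(The classical prediction exceeds c; the relativistic result does not.)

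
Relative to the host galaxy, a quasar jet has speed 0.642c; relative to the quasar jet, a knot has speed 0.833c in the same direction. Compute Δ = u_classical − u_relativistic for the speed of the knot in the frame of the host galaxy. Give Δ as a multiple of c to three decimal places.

Galilean: u_cl = 0.833 + 0.642 = 1.4750.
Relativistic: u_rel = (0.833 + 0.642) / (1 + 0.833·0.642) = 1.4750/1.5348 = 0.9610.
Δ = 1.4750 − 0.9610 = 0.5140.
(The classical prediction exceeds c; the relativistic result does not.)

Δ = 0.514c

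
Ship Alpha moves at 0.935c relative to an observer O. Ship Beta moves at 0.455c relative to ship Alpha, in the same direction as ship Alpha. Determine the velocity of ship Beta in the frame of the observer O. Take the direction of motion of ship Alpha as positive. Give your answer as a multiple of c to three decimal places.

With v = 0.935 and u' = 0.455 (in units of c),
u = (u' + v)/(1 + u'v/c²):
u = (0.455 + 0.935) / (1 + 0.455·0.935) = 1.3900/1.4254 = 0.9751

0.975c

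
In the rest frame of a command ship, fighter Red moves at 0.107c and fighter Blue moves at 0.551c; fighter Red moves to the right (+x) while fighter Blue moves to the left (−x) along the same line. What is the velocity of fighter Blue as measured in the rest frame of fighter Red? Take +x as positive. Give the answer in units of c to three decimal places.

β_A = 0.107, β_B = -0.551.
Transform to A's frame with the inverse velocity-addition law: u' = (u − v)/(1 − uv/c²), taking u = β_B and v = β_A.
u' = (-0.551 − 0.107) / (1 − (0.107)(-0.551)) = -0.6580/1.0590 = -0.6214.

-0.621c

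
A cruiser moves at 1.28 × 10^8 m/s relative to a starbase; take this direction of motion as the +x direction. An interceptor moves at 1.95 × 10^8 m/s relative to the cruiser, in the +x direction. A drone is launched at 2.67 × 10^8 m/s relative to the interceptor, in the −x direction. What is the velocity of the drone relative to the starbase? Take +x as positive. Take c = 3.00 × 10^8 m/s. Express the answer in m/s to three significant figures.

-5.66 × 10^7 m/s

Apply u = (u' + v)/(1 + u'v/c²) successively, working outward toward the starbase.
(Dividing each given speed by c = 3.00 × 10^8 m/s to work in units of c.)
Start: velocity of the cruiser relative to the starbase = 0.4267c.
Compose with the interceptor (u' = 0.650 in the cruiser frame): u_1 = (0.650 + 0.427) / (1 + 0.650·0.427) = 1.0767/1.2773 = 0.8429.
Compose with the drone (u' = -0.890 in the interceptor frame): u_2 = (-0.890 + 0.843) / (1 + (-0.890)·0.843) = -0.0471/0.2498 = -0.1885.
So u = -0.1885 × 3.00 × 10^8 m/s.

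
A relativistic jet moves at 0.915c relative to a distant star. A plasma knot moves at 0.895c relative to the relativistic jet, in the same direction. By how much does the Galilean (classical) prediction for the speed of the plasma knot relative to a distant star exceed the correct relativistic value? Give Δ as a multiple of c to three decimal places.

Δ = 0.815c

Galilean: u_cl = 0.895 + 0.915 = 1.8100.
Relativistic: u_rel = (0.895 + 0.915) / (1 + 0.895·0.915) = 1.8100/1.8189 = 0.9951.
Δ = 1.8100 − 0.9951 = 0.8149.
(The classical prediction exceeds c; the relativistic result does not.)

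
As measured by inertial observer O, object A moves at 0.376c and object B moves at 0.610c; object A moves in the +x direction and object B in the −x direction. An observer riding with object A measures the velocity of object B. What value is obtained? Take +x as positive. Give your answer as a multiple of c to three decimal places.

-0.802c

β_A = 0.376, β_B = -0.610.
Transform to A's frame with the inverse velocity-addition law: u' = (u − v)/(1 − uv/c²), taking u = β_B and v = β_A.
u' = (-0.610 − 0.376) / (1 − (0.376)(-0.610)) = -0.9860/1.2294 = -0.8020.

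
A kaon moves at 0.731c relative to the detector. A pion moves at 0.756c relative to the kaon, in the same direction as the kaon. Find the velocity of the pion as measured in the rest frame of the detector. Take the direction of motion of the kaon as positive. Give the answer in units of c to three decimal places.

0.958c

With v = 0.731 and u' = 0.756 (in units of c),
u = (u' + v)/(1 + u'v/c²):
u = (0.756 + 0.731) / (1 + 0.756·0.731) = 1.4870/1.5526 = 0.9577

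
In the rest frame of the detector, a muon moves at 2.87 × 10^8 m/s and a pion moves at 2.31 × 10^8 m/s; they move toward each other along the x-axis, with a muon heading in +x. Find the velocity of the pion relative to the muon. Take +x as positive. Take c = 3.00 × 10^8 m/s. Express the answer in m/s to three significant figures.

-2.98 × 10^8 m/s

β_A = 0.957, β_B = -0.770 (dividing each by c = 3.00 × 10^8 m/s).
Transform to A's frame with the inverse velocity-addition law: u' = (u − v)/(1 − uv/c²), taking u = β_B and v = β_A.
u' = (-0.770 − 0.957) / (1 − (0.957)(-0.770)) = -1.7267/1.7366 = -0.9943.
u' = -0.9943 × 3.00 × 10^8 m/s.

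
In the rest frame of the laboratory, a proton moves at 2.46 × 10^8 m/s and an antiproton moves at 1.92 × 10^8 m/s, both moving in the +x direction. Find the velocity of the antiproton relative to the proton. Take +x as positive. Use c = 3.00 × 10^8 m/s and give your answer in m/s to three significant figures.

-1.14 × 10^8 m/s

β_A = 0.820, β_B = 0.640 (dividing each by c = 3.00 × 10^8 m/s).
Transform to A's frame with the inverse velocity-addition law: u' = (u − v)/(1 − uv/c²), taking u = β_B and v = β_A.
u' = (0.640 − 0.820) / (1 − (0.820)(0.640)) = -0.1800/0.4752 = -0.3788.
u' = -0.3788 × 3.00 × 10^8 m/s.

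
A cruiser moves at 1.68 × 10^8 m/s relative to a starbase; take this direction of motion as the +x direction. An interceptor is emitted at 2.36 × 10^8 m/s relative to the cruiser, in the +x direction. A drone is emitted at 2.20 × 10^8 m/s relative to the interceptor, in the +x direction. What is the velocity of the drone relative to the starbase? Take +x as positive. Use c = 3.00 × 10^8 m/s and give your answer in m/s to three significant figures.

2.97 × 10^8 m/s

Apply u = (u' + v)/(1 + u'v/c²) successively, working outward toward the starbase.
(Dividing each given speed by c = 3.00 × 10^8 m/s to work in units of c.)
Start: velocity of the cruiser relative to the starbase = 0.5600c.
Compose with the interceptor (u' = 0.787 in the cruiser frame): u_1 = (0.787 + 0.560) / (1 + 0.787·0.560) = 1.3467/1.4405 = 0.9348.
Compose with the drone (u' = 0.733 in the interceptor frame): u_2 = (0.733 + 0.935) / (1 + 0.733·0.935) = 1.6682/1.6855 = 0.9897.
So u = 0.9897 × 3.00 × 10^8 m/s.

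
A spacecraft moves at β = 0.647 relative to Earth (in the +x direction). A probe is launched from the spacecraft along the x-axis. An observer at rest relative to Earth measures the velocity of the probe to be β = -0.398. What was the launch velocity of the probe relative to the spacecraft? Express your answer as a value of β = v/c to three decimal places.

β = -0.831

Invert the composition law: u' = (u − v)/(1 − uv/c²).
u' = (-0.398 − 0.647) / (1 − (-0.398)(0.647)) = -1.0450/1.2575 = -0.8310.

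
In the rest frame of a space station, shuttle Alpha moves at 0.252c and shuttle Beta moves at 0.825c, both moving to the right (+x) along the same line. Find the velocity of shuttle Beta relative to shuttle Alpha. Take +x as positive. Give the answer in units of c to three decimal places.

β_A = 0.252, β_B = 0.825.
Transform to A's frame with the inverse velocity-addition law: u' = (u − v)/(1 − uv/c²), taking u = β_B and v = β_A.
u' = (0.825 − 0.252) / (1 − (0.252)(0.825)) = 0.5730/0.7921 = 0.7234.

+0.723c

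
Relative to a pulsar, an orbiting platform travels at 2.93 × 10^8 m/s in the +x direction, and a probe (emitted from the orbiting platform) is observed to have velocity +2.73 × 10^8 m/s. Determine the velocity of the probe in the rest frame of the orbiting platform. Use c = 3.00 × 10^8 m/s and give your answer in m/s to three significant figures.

-1.80 × 10^8 m/s

v = 0.977c, u = 0.910c.
Invert the composition law: u' = (u − v)/(1 − uv/c²).
u' = (0.910 − 0.977) / (1 − (0.910)(0.977)) = -0.0667/0.1112 = -0.5993.
u' = -0.5993 × 3.00 × 10^8 m/s.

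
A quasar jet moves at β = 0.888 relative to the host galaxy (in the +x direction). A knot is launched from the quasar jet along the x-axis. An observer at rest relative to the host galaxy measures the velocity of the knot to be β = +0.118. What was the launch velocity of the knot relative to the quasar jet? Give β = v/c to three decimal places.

Invert the composition law: u' = (u − v)/(1 − uv/c²).
u' = (0.118 − 0.888) / (1 − (0.118)(0.888)) = -0.7700/0.8952 = -0.8601.

β = -0.860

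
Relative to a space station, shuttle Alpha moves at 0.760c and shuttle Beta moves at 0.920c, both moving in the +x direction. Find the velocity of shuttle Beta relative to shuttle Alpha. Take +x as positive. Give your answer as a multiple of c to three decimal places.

β_A = 0.760, β_B = 0.920.
Transform to A's frame with the inverse velocity-addition law: u' = (u − v)/(1 − uv/c²), taking u = β_B and v = β_A.
u' = (0.920 − 0.760) / (1 − (0.760)(0.920)) = 0.1600/0.3008 = 0.5319.

+0.532c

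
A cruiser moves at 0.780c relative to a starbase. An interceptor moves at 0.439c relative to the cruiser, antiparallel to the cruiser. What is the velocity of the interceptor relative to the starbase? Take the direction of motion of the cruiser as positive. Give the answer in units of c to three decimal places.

+0.519c

With v = 0.780 and u' = -0.439 (in units of c),
u = (u' + v)/(1 + u'v/c²):
u = (-0.439 + 0.780) / (1 + (-0.439)·0.780) = 0.3410/0.6576 = 0.5186
(Galilean addition would give +0.341c.)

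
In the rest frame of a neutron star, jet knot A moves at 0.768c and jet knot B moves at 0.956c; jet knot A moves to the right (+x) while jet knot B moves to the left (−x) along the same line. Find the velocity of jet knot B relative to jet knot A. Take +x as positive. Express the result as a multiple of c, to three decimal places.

-0.994c

β_A = 0.768, β_B = -0.956.
Transform to A's frame with the inverse velocity-addition law: u' = (u − v)/(1 − uv/c²), taking u = β_B and v = β_A.
u' = (-0.956 − 0.768) / (1 − (0.768)(-0.956)) = -1.7240/1.7342 = -0.9941.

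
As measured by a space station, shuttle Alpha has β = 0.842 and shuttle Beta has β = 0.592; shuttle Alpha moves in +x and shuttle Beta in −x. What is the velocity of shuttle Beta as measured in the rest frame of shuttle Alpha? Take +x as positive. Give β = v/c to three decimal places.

β = -0.957

β_A = 0.842, β_B = -0.592.
Transform to A's frame with the inverse velocity-addition law: u' = (u − v)/(1 − uv/c²), taking u = β_B and v = β_A.
u' = (-0.592 − 0.842) / (1 − (0.842)(-0.592)) = -1.4340/1.4985 = -0.9570.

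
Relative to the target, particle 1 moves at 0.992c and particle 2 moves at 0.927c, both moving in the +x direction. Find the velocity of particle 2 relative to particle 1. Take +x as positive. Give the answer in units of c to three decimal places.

-0.808c

β_A = 0.992, β_B = 0.927.
Transform to A's frame with the inverse velocity-addition law: u' = (u − v)/(1 − uv/c²), taking u = β_B and v = β_A.
u' = (0.927 − 0.992) / (1 − (0.992)(0.927)) = -0.0650/0.0804 = -0.8083.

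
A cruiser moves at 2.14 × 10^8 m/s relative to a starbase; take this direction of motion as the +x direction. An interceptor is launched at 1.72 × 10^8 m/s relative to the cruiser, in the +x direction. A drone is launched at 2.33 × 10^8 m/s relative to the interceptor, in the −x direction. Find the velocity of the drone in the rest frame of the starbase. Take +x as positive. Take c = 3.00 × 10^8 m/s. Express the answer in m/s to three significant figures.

Apply u = (u' + v)/(1 + u'v/c²) successively, working outward toward the starbase.
(Dividing each given speed by c = 3.00 × 10^8 m/s to work in units of c.)
Start: velocity of the cruiser relative to the starbase = 0.7133c.
Compose with the interceptor (u' = 0.573 in the cruiser frame): u_1 = (0.573 + 0.713) / (1 + 0.573·0.713) = 1.2867/1.4090 = 0.9132.
Compose with the drone (u' = -0.777 in the interceptor frame): u_2 = (-0.777 + 0.913) / (1 + (-0.777)·0.913) = 0.1365/0.2908 = 0.4696.
So u = 0.4696 × 3.00 × 10^8 m/s.

+1.41 × 10^8 m/s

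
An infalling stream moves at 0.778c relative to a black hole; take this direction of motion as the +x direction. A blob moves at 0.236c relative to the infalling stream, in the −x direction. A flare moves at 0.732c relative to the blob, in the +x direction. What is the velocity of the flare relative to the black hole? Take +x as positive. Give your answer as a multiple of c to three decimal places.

+0.939c

Apply u = (u' + v)/(1 + u'v/c²) successively, working outward toward the black hole.
Start: velocity of the infalling stream relative to the black hole = 0.7780c.
Compose with the blob (u' = -0.236 in the infalling stream frame): u_1 = (-0.236 + 0.778) / (1 + (-0.236)·0.778) = 0.5420/0.8164 = 0.6639.
Compose with the flare (u' = 0.732 in the blob frame): u_2 = (0.732 + 0.664) / (1 + 0.732·0.664) = 1.3959/1.4860 = 0.9394.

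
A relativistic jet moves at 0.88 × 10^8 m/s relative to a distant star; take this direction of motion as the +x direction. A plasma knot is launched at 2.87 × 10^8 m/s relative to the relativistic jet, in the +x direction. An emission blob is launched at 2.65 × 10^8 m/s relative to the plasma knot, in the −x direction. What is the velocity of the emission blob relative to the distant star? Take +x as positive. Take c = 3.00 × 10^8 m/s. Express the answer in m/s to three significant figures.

+2.02 × 10^8 m/s

Apply u = (u' + v)/(1 + u'v/c²) successively, working outward toward the distant star.
(Dividing each given speed by c = 3.00 × 10^8 m/s to work in units of c.)
Start: velocity of the relativistic jet relative to the distant star = 0.2933c.
Compose with the plasma knot (u' = 0.957 in the relativistic jet frame): u_1 = (0.957 + 0.293) / (1 + 0.957·0.293) = 1.2500/1.2806 = 0.9761.
Compose with the emission blob (u' = -0.883 in the plasma knot frame): u_2 = (-0.883 + 0.976) / (1 + (-0.883)·0.976) = 0.0928/0.1378 = 0.6732.
So u = 0.6732 × 3.00 × 10^8 m/s.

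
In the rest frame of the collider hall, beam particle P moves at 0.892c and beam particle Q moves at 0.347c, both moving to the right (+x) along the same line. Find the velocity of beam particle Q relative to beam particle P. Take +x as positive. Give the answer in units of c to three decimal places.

-0.789c

β_A = 0.892, β_B = 0.347.
Transform to A's frame with the inverse velocity-addition law: u' = (u − v)/(1 − uv/c²), taking u = β_B and v = β_A.
u' = (0.347 − 0.892) / (1 − (0.892)(0.347)) = -0.5450/0.6905 = -0.7893.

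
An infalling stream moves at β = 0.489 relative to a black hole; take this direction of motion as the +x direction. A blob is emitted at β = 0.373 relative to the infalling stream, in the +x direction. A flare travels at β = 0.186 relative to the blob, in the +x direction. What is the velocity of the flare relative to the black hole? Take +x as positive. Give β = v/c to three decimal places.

Apply u = (u' + v)/(1 + u'v/c²) successively, working outward toward the black hole.
Start: velocity of the infalling stream relative to the black hole = 0.4890c.
Compose with the blob (u' = 0.373 in the infalling stream frame): u_1 = (0.373 + 0.489) / (1 + 0.373·0.489) = 0.8620/1.1824 = 0.7290.
Compose with the flare (u' = 0.186 in the blob frame): u_2 = (0.186 + 0.729) / (1 + 0.186·0.729) = 0.9150/1.1356 = 0.8058.

β = 0.806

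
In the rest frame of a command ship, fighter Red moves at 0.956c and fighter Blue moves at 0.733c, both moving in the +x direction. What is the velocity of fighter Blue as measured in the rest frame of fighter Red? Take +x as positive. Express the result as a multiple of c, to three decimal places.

-0.745c

β_A = 0.956, β_B = 0.733.
Transform to A's frame with the inverse velocity-addition law: u' = (u − v)/(1 − uv/c²), taking u = β_B and v = β_A.
u' = (0.733 − 0.956) / (1 − (0.956)(0.733)) = -0.2230/0.2993 = -0.7452.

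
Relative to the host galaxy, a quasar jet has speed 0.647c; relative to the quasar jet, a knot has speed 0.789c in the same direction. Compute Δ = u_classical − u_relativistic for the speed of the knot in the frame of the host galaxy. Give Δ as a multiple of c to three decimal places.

Δ = 0.485c

Galilean: u_cl = 0.789 + 0.647 = 1.4360.
Relativistic: u_rel = (0.789 + 0.647) / (1 + 0.789·0.647) = 1.4360/1.5105 = 0.9507.
Δ = 1.4360 − 0.9507 = 0.4853.
(The classical prediction exceeds c; the relativistic result does not.)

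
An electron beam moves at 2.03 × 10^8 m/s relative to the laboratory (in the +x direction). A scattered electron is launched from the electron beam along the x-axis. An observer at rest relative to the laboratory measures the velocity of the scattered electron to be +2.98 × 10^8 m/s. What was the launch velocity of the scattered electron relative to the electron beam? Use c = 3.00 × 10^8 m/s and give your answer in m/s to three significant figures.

+2.90 × 10^8 m/s

v = 0.677c, u = 0.993c.
Invert the composition law: u' = (u − v)/(1 − uv/c²).
u' = (0.993 − 0.677) / (1 − (0.993)(0.677)) = 0.3167/0.3278 = 0.9659.
u' = 0.9659 × 3.00 × 10^8 m/s.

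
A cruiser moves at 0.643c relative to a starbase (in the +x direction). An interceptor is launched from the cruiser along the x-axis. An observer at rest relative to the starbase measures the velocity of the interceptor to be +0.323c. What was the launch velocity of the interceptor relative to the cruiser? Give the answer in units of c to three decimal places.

-0.404c

Invert the composition law: u' = (u − v)/(1 − uv/c²).
u' = (0.323 − 0.643) / (1 − (0.323)(0.643)) = -0.3200/0.7923 = -0.4039.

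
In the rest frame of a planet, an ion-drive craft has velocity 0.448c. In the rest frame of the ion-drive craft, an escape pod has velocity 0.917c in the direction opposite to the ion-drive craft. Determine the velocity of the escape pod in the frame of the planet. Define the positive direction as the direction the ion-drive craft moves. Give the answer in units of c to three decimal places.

With v = 0.448 and u' = -0.917 (in units of c),
u = (u' + v)/(1 + u'v/c²):
u = (-0.917 + 0.448) / (1 + (-0.917)·0.448) = -0.4690/0.5892 = -0.7960
(Galilean addition would give -0.469c.)

-0.796c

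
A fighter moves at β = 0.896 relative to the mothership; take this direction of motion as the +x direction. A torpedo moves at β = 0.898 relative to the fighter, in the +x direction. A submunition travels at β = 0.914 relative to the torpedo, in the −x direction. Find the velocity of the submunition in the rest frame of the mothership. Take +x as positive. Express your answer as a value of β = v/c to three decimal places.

Apply u = (u' + v)/(1 + u'v/c²) successively, working outward toward the mothership.
Start: velocity of the fighter relative to the mothership = 0.8960c.
Compose with the torpedo (u' = 0.898 in the fighter frame): u_1 = (0.898 + 0.896) / (1 + 0.898·0.896) = 1.7940/1.8046 = 0.9941.
Compose with the submunition (u' = -0.914 in the torpedo frame): u_2 = (-0.914 + 0.994) / (1 + (-0.914)·0.994) = 0.0801/0.0914 = 0.8769.

β = +0.877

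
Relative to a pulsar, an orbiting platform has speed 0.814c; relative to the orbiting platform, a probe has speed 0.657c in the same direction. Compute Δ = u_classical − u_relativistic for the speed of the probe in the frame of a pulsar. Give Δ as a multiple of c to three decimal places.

Δ = 0.513c

Galilean: u_cl = 0.657 + 0.814 = 1.4710.
Relativistic: u_rel = (0.657 + 0.814) / (1 + 0.657·0.814) = 1.4710/1.5348 = 0.9584.
Δ = 1.4710 − 0.9584 = 0.5126.
(The classical prediction exceeds c; the relativistic result does not.)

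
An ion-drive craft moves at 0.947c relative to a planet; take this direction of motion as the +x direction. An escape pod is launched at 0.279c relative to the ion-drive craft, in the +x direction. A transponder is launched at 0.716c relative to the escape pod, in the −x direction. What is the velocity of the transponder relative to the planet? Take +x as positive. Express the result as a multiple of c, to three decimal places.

+0.830c

Apply u = (u' + v)/(1 + u'v/c²) successively, working outward toward the planet.
Start: velocity of the ion-drive craft relative to the planet = 0.9470c.
Compose with the escape pod (u' = 0.279 in the ion-drive craft frame): u_1 = (0.279 + 0.947) / (1 + 0.279·0.947) = 1.2260/1.2642 = 0.9698.
Compose with the transponder (u' = -0.716 in the escape pod frame): u_2 = (-0.716 + 0.970) / (1 + (-0.716)·0.970) = 0.2538/0.3056 = 0.8303.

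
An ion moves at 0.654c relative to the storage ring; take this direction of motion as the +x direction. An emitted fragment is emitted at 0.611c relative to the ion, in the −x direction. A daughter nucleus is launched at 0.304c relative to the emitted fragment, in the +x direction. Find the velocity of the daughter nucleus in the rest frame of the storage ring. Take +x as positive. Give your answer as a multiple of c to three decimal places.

Apply u = (u' + v)/(1 + u'v/c²) successively, working outward toward the storage ring.
Start: velocity of the ion relative to the storage ring = 0.6540c.
Compose with the emitted fragment (u' = -0.611 in the ion frame): u_1 = (-0.611 + 0.654) / (1 + (-0.611)·0.654) = 0.0430/0.6004 = 0.0716.
Compose with the daughter nucleus (u' = 0.304 in the emitted fragment frame): u_2 = (0.304 + 0.072) / (1 + 0.304·0.072) = 0.3756/1.0218 = 0.3676.

+0.368c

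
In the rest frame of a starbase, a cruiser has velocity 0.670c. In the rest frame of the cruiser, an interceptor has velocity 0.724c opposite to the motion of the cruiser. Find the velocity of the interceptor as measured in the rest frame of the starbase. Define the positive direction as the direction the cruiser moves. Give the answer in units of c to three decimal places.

With v = 0.670 and u' = -0.724 (in units of c),
u = (u' + v)/(1 + u'v/c²):
u = (-0.724 + 0.670) / (1 + (-0.724)·0.670) = -0.0540/0.5149 = -0.1049

-0.105c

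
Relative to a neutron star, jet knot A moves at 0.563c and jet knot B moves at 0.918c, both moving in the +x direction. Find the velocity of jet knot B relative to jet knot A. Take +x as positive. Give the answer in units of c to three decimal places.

β_A = 0.563, β_B = 0.918.
Transform to A's frame with the inverse velocity-addition law: u' = (u − v)/(1 − uv/c²), taking u = β_B and v = β_A.
u' = (0.918 − 0.563) / (1 − (0.563)(0.918)) = 0.3550/0.4832 = 0.7347.

+0.735c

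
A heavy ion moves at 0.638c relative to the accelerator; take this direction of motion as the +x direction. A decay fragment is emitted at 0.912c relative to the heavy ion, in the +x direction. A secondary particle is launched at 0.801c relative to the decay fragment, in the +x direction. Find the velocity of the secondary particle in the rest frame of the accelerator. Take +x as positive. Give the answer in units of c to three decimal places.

Apply u = (u' + v)/(1 + u'v/c²) successively, working outward toward the accelerator.
Start: velocity of the heavy ion relative to the accelerator = 0.6380c.
Compose with the decay fragment (u' = 0.912 in the heavy ion frame): u_1 = (0.912 + 0.638) / (1 + 0.912·0.638) = 1.5500/1.5819 = 0.9799.
Compose with the secondary particle (u' = 0.801 in the decay fragment frame): u_2 = (0.801 + 0.980) / (1 + 0.801·0.980) = 1.7809/1.7849 = 0.9978.

0.998c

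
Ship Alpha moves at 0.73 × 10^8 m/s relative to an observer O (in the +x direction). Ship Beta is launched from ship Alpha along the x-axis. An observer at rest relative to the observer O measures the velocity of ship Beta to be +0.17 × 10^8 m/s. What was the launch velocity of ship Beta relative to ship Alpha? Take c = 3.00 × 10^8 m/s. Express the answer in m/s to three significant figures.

v = 0.243c, u = 0.057c.
Invert the composition law: u' = (u − v)/(1 − uv/c²).
u' = (0.057 − 0.243) / (1 − (0.057)(0.243)) = -0.1867/0.9862 = -0.1893.
u' = -0.1893 × 3.00 × 10^8 m/s.

-5.68 × 10^7 m/s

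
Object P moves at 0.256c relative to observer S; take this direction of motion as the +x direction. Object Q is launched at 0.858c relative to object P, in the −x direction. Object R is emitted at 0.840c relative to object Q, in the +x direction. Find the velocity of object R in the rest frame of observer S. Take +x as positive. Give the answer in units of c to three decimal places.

+0.195c

Apply u = (u' + v)/(1 + u'v/c²) successively, working outward toward observer S.
Start: velocity of object P relative to observer S = 0.2560c.
Compose with object Q (u' = -0.858 in object P frame): u_1 = (-0.858 + 0.256) / (1 + (-0.858)·0.256) = -0.6020/0.7804 = -0.7714.
Compose with object R (u' = 0.840 in object Q frame): u_2 = (0.840 + (-0.771)) / (1 + 0.840·(-0.771)) = 0.0686/0.3520 = 0.1948.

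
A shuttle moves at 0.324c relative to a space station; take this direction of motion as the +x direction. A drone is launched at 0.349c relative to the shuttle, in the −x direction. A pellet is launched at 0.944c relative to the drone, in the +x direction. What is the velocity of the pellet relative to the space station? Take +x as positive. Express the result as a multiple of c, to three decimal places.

+0.941c

Apply u = (u' + v)/(1 + u'v/c²) successively, working outward toward the space station.
Start: velocity of the shuttle relative to the space station = 0.3240c.
Compose with the drone (u' = -0.349 in the shuttle frame): u_1 = (-0.349 + 0.324) / (1 + (-0.349)·0.324) = -0.0250/0.8869 = -0.0282.
Compose with the pellet (u' = 0.944 in the drone frame): u_2 = (0.944 + (-0.028)) / (1 + 0.944·(-0.028)) = 0.9158/0.9734 = 0.9408.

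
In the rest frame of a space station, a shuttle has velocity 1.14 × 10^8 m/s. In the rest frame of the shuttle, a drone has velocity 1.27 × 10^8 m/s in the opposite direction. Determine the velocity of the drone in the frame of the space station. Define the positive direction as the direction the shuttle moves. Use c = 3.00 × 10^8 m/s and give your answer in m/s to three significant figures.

-1.55 × 10^7 m/s

In units of c (dividing by 3.00 × 10^8 m/s): v = 0.380, u' = -0.423.
u = (u' + v)/(1 + u'v/c²):
u = (-0.423 + 0.380) / (1 + (-0.423)·0.380) = -0.0433/0.8391 = -0.0516
(Galilean addition would give -0.043c.)
Converting back: u = -0.0516 × 3.00 × 10^8 m/s.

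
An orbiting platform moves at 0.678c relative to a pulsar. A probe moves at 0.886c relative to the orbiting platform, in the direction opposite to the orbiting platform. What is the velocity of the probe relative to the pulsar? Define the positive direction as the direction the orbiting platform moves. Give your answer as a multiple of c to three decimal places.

-0.521c

With v = 0.678 and u' = -0.886 (in units of c),
u = (u' + v)/(1 + u'v/c²):
u = (-0.886 + 0.678) / (1 + (-0.886)·0.678) = -0.2080/0.3993 = -0.5209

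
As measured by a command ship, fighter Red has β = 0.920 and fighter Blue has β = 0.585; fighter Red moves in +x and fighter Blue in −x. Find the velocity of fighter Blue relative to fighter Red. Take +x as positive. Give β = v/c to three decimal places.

β_A = 0.920, β_B = -0.585.
Transform to A's frame with the inverse velocity-addition law: u' = (u − v)/(1 − uv/c²), taking u = β_B and v = β_A.
u' = (-0.585 − 0.920) / (1 − (0.920)(-0.585)) = -1.5050/1.5382 = -0.9784.

β = -0.978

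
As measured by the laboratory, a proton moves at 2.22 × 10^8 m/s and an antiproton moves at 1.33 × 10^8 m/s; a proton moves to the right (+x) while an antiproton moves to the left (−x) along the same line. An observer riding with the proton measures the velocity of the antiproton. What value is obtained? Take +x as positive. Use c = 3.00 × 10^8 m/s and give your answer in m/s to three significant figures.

-2.67 × 10^8 m/s

β_A = 0.740, β_B = -0.443 (dividing each by c = 3.00 × 10^8 m/s).
Transform to A's frame with the inverse velocity-addition law: u' = (u − v)/(1 − uv/c²), taking u = β_B and v = β_A.
u' = (-0.443 − 0.740) / (1 − (0.740)(-0.443)) = -1.1833/1.3281 = -0.8910.
u' = -0.8910 × 3.00 × 10^8 m/s.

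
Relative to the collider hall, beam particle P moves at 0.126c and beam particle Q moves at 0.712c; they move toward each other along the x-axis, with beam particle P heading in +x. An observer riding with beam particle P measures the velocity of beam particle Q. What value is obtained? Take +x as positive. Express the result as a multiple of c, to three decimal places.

β_A = 0.126, β_B = -0.712.
Transform to A's frame with the inverse velocity-addition law: u' = (u − v)/(1 − uv/c²), taking u = β_B and v = β_A.
u' = (-0.712 − 0.126) / (1 − (0.126)(-0.712)) = -0.8380/1.0897 = -0.7690.

-0.769c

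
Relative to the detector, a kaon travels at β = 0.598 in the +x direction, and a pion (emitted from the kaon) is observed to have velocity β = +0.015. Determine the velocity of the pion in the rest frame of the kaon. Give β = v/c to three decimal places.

β = -0.588

Invert the composition law: u' = (u − v)/(1 − uv/c²).
u' = (0.015 − 0.598) / (1 − (0.015)(0.598)) = -0.5830/0.9910 = -0.5883.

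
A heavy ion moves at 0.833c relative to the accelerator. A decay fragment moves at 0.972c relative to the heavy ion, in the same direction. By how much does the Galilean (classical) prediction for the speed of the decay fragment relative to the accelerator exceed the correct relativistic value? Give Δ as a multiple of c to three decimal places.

Δ = 0.808c

Galilean: u_cl = 0.972 + 0.833 = 1.8050.
Relativistic: u_rel = (0.972 + 0.833) / (1 + 0.972·0.833) = 1.8050/1.8097 = 0.9974.
Δ = 1.8050 − 0.9974 = 0.8076.
(The classical prediction exceeds c; the relativistic result does not.)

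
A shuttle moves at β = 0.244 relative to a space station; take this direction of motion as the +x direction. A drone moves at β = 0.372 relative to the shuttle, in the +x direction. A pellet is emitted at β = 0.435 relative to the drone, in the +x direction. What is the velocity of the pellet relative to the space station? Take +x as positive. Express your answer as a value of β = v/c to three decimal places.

Apply u = (u' + v)/(1 + u'v/c²) successively, working outward toward the space station.
Start: velocity of the shuttle relative to the space station = 0.2440c.
Compose with the drone (u' = 0.372 in the shuttle frame): u_1 = (0.372 + 0.244) / (1 + 0.372·0.244) = 0.6160/1.0908 = 0.5647.
Compose with the pellet (u' = 0.435 in the drone frame): u_2 = (0.435 + 0.565) / (1 + 0.435·0.565) = 0.9997/1.2457 = 0.8026.

β = 0.803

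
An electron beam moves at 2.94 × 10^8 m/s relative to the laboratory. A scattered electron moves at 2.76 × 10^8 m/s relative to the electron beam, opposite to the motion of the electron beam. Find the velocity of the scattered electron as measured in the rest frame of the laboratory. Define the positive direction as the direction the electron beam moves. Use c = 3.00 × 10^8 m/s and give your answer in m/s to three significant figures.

In units of c (dividing by 3.00 × 10^8 m/s): v = 0.980, u' = -0.920.
u = (u' + v)/(1 + u'v/c²):
u = (-0.920 + 0.980) / (1 + (-0.920)·0.980) = 0.0600/0.0984 = 0.6098
Converting back: u = 0.6098 × 3.00 × 10^8 m/s.

+1.83 × 10^8 m/s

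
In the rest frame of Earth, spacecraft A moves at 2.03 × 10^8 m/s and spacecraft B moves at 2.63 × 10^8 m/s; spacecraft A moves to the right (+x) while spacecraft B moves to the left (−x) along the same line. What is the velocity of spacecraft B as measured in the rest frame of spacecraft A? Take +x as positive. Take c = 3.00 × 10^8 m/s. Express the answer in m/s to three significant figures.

β_A = 0.677, β_B = -0.877 (dividing each by c = 3.00 × 10^8 m/s).
Transform to A's frame with the inverse velocity-addition law: u' = (u − v)/(1 − uv/c²), taking u = β_B and v = β_A.
u' = (-0.877 − 0.677) / (1 − (0.677)(-0.877)) = -1.5533/1.5932 = -0.9750.
u' = -0.9750 × 3.00 × 10^8 m/s.

-2.92 × 10^8 m/s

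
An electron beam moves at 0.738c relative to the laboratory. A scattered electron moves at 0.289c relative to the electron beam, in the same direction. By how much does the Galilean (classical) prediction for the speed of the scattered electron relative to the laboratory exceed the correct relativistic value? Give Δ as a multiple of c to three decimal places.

Galilean: u_cl = 0.289 + 0.738 = 1.0270.
Relativistic: u_rel = (0.289 + 0.738) / (1 + 0.289·0.738) = 1.0270/1.2133 = 0.8465.
Δ = 1.0270 − 0.8465 = 0.1805.
(The classical prediction exceeds c; the relativistic result does not.)

Δ = 0.181c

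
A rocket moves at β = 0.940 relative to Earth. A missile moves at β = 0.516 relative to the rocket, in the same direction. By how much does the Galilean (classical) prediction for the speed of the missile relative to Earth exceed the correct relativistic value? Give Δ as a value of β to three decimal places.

Galilean: u_cl = 0.516 + 0.940 = 1.4560.
Relativistic: u_rel = (0.516 + 0.940) / (1 + 0.516·0.940) = 1.4560/1.4850 = 0.9804.
Δ = 1.4560 − 0.9804 = 0.4756.
(The classical prediction exceeds c; the relativistic result does not.)

Δ = 0.476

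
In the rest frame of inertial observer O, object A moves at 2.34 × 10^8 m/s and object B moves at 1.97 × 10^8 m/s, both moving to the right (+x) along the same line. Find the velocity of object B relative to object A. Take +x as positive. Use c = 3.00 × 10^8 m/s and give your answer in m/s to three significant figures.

β_A = 0.780, β_B = 0.657 (dividing each by c = 3.00 × 10^8 m/s).
Transform to A's frame with the inverse velocity-addition law: u' = (u − v)/(1 − uv/c²), taking u = β_B and v = β_A.
u' = (0.657 − 0.780) / (1 − (0.780)(0.657)) = -0.1233/0.4878 = -0.2528.
u' = -0.2528 × 3.00 × 10^8 m/s.

-7.59 × 10^7 m/s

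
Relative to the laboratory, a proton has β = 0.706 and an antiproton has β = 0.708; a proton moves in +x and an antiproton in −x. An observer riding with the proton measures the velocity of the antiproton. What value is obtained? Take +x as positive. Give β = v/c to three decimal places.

β_A = 0.706, β_B = -0.708.
Transform to A's frame with the inverse velocity-addition law: u' = (u − v)/(1 − uv/c²), taking u = β_B and v = β_A.
u' = (-0.708 − 0.706) / (1 − (0.706)(-0.708)) = -1.4140/1.4998 = -0.9428.

β = -0.943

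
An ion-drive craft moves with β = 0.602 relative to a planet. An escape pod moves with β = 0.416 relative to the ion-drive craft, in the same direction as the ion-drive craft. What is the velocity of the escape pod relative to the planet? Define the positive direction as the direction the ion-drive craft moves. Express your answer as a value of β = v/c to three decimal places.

With v = 0.602 and u' = 0.416 (in units of c),
u = (u' + v)/(1 + u'v/c²):
u = (0.416 + 0.602) / (1 + 0.416·0.602) = 1.0180/1.2504 = 0.8141
(Galilean addition would give +1.018c, exceeding c.)

β = 0.814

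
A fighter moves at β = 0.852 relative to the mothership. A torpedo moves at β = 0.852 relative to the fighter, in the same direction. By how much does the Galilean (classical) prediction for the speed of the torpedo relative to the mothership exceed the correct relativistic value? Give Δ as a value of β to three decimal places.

Δ = 0.717

Galilean: u_cl = 0.852 + 0.852 = 1.7040.
Relativistic: u_rel = (0.852 + 0.852) / (1 + 0.852·0.852) = 1.7040/1.7259 = 0.9873.
Δ = 1.7040 − 0.9873 = 0.7167.
(The classical prediction exceeds c; the relativistic result does not.)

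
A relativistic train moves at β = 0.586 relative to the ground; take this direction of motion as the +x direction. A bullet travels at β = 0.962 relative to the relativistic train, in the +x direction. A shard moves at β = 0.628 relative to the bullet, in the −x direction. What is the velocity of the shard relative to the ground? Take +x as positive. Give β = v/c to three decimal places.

Apply u = (u' + v)/(1 + u'v/c²) successively, working outward toward the ground.
Start: velocity of the relativistic train relative to the ground = 0.5860c.
Compose with the bullet (u' = 0.962 in the relativistic train frame): u_1 = (0.962 + 0.586) / (1 + 0.962·0.586) = 1.5480/1.5637 = 0.9899.
Compose with the shard (u' = -0.628 in the bullet frame): u_2 = (-0.628 + 0.990) / (1 + (-0.628)·0.990) = 0.3619/0.3783 = 0.9567.

β = +0.957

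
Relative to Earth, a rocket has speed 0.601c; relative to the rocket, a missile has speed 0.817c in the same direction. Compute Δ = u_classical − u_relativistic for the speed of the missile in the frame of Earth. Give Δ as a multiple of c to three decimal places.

Δ = 0.467c

Galilean: u_cl = 0.817 + 0.601 = 1.4180.
Relativistic: u_rel = (0.817 + 0.601) / (1 + 0.817·0.601) = 1.4180/1.4910 = 0.9510.
Δ = 1.4180 − 0.9510 = 0.4670.
(The classical prediction exceeds c; the relativistic result does not.)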